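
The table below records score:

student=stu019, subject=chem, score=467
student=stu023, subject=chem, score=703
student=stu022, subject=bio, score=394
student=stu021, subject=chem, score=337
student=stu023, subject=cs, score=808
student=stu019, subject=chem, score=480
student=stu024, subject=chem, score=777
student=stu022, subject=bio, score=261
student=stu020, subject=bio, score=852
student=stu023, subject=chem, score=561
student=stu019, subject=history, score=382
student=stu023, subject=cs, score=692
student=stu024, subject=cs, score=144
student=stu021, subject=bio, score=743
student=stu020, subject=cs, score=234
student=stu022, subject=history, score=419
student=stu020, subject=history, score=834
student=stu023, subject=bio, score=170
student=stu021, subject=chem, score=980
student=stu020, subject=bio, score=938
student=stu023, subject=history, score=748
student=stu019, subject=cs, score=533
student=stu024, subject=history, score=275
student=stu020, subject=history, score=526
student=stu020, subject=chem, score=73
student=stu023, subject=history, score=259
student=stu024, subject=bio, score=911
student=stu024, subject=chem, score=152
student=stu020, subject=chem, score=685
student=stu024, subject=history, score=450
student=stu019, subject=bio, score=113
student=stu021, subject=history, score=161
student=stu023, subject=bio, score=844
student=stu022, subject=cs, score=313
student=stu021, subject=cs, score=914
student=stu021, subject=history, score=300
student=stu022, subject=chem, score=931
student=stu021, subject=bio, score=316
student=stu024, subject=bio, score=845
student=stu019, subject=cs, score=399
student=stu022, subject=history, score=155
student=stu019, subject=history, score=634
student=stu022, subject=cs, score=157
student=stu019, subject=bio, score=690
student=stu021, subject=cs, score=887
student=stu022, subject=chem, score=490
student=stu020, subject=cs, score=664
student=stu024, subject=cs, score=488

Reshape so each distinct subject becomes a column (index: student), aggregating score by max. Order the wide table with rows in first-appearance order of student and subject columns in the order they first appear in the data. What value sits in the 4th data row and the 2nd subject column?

With rows in first-appearance order of student, row 4 is student=stu021. subject columns in first-appearance order: chem, bio, cs, history; column 2 is bio.
Long rows with student=stu021, subject=bio: max(743, 316) = 743.

743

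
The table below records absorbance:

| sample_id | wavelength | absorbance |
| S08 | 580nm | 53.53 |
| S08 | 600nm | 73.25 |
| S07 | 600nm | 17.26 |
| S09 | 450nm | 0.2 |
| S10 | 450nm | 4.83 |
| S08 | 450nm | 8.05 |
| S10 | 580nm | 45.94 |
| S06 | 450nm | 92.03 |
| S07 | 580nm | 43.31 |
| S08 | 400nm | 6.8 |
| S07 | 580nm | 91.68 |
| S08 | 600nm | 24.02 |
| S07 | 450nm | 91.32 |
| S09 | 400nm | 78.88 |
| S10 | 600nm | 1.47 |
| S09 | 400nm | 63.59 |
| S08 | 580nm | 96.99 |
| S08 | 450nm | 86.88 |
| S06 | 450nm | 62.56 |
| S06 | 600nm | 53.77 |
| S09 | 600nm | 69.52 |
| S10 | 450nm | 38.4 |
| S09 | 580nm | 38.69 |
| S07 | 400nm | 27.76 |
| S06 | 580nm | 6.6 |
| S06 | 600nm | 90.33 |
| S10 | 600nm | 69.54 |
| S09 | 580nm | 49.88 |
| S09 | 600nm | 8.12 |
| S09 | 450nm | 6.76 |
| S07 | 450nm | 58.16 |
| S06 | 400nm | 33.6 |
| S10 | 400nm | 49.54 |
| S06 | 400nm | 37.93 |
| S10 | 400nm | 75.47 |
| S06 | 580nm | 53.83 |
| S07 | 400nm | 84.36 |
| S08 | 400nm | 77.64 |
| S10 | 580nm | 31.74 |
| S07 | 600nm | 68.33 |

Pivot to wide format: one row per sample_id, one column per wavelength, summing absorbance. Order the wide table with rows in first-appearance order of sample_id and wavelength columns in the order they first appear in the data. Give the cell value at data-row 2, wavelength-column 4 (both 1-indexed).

With rows in first-appearance order of sample_id, row 2 is sample_id=S07. wavelength columns in first-appearance order: 580nm, 600nm, 450nm, 400nm; column 4 is 400nm.
Long rows with sample_id=S07, wavelength=400nm: 27.76 + 84.36 = 112.12.

112.12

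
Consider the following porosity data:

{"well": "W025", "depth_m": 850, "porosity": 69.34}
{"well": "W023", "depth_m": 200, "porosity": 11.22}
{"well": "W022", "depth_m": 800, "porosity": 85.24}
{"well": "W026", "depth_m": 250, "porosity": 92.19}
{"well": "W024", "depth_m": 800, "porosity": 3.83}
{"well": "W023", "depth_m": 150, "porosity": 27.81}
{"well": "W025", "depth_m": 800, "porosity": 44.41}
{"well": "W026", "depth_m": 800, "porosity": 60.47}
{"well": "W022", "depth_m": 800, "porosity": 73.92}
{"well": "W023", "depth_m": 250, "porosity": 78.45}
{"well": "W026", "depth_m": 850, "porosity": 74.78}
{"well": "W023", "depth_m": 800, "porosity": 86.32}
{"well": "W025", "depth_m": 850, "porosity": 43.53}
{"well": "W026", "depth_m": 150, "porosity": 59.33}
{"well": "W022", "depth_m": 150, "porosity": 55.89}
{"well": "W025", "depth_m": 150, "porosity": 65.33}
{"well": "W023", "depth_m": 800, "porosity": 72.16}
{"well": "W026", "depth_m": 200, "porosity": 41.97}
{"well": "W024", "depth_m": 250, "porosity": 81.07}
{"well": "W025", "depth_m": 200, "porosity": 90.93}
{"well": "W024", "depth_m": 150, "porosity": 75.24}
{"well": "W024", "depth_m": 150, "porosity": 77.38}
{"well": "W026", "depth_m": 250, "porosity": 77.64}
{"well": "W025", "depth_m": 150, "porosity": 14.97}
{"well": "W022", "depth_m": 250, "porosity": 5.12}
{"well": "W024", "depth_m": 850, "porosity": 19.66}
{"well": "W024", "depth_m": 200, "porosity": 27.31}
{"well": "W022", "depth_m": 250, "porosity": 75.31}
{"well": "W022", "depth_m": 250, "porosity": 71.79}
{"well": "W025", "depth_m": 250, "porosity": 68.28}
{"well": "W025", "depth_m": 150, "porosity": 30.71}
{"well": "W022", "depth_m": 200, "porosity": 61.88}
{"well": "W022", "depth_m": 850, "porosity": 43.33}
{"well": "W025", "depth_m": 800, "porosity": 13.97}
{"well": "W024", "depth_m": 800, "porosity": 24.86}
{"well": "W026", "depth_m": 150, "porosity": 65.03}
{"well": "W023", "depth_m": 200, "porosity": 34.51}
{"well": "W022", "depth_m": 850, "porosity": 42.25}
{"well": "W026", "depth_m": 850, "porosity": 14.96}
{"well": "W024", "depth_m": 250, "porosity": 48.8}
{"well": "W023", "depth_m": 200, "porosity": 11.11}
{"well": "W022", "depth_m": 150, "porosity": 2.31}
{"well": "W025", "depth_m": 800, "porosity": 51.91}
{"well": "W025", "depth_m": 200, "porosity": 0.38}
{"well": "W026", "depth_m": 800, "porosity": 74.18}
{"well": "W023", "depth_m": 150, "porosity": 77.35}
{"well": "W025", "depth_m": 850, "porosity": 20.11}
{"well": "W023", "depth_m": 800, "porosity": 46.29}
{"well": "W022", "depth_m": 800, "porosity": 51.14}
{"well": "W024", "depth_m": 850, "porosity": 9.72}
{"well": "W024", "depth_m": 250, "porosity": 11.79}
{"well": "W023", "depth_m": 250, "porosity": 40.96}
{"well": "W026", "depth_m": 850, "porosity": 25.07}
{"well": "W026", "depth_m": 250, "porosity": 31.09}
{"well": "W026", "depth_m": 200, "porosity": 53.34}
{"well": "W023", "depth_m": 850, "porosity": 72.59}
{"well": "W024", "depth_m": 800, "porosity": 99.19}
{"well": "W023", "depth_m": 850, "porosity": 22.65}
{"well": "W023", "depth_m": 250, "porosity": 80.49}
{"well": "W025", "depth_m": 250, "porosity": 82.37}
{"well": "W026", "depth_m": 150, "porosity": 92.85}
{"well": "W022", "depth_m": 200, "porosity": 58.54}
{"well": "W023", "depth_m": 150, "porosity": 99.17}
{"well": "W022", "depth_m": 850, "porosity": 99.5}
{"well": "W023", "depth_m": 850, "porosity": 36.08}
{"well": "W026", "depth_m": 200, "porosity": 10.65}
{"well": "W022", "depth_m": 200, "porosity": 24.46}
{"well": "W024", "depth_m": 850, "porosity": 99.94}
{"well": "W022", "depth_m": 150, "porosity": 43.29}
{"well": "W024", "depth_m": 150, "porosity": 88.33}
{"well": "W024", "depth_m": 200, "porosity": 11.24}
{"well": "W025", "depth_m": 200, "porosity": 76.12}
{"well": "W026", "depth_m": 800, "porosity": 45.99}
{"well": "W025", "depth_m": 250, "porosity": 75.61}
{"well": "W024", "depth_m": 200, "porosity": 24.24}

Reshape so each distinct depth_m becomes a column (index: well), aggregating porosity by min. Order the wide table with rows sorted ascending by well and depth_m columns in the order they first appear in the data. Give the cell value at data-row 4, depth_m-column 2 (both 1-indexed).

With rows sorted ascending by well, row 4 is well=W025. depth_m columns in first-appearance order: 850, 200, 800, 250, 150; column 2 is 200.
Long rows with well=W025, depth_m=200: min(90.93, 0.38, 76.12) = 0.38.

0.38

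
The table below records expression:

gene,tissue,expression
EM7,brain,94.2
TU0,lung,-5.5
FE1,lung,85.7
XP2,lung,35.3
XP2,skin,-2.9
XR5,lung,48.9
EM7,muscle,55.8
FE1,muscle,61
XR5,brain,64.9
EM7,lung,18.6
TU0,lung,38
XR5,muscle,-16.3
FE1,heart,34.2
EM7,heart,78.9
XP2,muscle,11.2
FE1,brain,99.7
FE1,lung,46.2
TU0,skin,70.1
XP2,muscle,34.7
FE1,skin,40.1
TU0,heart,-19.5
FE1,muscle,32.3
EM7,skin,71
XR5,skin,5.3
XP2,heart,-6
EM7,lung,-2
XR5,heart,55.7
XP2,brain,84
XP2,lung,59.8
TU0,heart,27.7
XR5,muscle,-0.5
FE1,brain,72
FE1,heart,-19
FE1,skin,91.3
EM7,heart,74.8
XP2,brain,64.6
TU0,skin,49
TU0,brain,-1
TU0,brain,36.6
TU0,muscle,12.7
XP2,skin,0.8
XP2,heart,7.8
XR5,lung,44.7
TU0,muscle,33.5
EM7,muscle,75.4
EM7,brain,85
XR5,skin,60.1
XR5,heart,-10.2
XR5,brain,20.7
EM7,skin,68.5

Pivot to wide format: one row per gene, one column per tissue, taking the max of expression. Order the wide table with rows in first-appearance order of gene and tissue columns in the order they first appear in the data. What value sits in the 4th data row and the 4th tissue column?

With rows in first-appearance order of gene, row 4 is gene=XP2. tissue columns in first-appearance order: brain, lung, skin, muscle, heart; column 4 is muscle.
Long rows with gene=XP2, tissue=muscle: max(11.2, 34.7) = 34.7.

34.7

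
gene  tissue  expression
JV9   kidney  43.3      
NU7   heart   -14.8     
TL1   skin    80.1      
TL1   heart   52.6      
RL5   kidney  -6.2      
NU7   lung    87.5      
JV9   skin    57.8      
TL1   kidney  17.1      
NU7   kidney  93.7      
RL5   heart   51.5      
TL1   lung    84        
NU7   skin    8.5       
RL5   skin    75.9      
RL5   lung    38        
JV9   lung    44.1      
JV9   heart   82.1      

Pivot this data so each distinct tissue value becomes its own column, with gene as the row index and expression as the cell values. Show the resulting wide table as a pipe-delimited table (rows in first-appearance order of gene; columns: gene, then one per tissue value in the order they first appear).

| gene | kidney | heart | skin | lung |
| JV9 | 43.3 | 82.1 | 57.8 | 44.1 |
| NU7 | 93.7 | -14.8 | 8.5 | 87.5 |
| TL1 | 17.1 | 52.6 | 80.1 | 84 |
| RL5 | -6.2 | 51.5 | 75.9 | 38 |

Columns: gene plus the 4 distinct tissue values (kidney, heart, skin, lung).
For example, row JV9 column kidney takes expression=43.3 from the long row (JV9, kidney).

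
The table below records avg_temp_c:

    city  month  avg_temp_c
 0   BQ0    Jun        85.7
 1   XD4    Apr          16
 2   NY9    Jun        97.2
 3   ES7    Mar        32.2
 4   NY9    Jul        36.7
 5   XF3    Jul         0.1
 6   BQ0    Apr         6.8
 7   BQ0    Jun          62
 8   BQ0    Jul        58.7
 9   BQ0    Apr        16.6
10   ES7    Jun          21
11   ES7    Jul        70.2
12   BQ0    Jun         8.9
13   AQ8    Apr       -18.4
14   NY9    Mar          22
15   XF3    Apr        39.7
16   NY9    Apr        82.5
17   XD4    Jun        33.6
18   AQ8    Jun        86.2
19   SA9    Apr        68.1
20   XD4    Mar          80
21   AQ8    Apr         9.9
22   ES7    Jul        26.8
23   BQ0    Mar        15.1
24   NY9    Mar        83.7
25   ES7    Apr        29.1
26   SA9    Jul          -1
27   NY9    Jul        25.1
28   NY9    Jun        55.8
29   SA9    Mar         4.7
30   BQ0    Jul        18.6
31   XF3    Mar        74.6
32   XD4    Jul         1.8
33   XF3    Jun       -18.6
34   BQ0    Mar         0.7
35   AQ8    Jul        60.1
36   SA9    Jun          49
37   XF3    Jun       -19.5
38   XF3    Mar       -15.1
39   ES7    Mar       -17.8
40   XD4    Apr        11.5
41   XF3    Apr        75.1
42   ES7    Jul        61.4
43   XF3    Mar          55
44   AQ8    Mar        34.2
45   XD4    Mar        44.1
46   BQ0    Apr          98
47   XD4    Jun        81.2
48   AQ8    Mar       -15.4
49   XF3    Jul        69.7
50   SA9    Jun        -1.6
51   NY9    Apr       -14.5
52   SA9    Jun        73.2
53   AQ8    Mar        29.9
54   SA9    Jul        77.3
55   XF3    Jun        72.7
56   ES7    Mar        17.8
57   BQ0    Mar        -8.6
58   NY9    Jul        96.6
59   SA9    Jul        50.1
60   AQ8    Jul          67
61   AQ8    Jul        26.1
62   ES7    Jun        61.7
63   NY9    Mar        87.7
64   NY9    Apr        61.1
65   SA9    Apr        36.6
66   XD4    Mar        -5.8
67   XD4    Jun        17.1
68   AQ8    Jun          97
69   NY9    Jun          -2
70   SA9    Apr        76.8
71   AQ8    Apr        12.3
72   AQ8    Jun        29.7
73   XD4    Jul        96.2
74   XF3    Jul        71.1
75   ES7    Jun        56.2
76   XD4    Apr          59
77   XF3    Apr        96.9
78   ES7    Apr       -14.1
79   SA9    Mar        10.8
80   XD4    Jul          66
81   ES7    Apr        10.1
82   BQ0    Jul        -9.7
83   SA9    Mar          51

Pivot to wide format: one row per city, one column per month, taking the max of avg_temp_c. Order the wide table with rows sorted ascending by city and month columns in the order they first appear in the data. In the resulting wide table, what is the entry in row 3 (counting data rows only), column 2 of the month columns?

With rows sorted ascending by city, row 3 is city=ES7. month columns in first-appearance order: Jun, Apr, Mar, Jul; column 2 is Apr.
Long rows with city=ES7, month=Apr: max(29.1, -14.1, 10.1) = 29.1.

29.1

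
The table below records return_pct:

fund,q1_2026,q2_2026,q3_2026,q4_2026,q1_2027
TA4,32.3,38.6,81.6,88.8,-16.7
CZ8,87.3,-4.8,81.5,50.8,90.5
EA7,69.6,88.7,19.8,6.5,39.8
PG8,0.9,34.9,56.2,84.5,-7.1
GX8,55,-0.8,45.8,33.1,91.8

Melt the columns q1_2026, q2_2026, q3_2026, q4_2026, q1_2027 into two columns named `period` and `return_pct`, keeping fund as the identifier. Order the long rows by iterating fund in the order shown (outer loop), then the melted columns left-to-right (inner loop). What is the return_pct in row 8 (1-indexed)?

81.5

25 rows total (5 × 5). Row 8: index ⌊(8-1)/5⌋ = 1 into fund → CZ8; (8-1) mod 5 = 2 into the melted columns → q3_2026.
So row 8 is (CZ8, q3_2026, 81.5); return_pct = 81.5.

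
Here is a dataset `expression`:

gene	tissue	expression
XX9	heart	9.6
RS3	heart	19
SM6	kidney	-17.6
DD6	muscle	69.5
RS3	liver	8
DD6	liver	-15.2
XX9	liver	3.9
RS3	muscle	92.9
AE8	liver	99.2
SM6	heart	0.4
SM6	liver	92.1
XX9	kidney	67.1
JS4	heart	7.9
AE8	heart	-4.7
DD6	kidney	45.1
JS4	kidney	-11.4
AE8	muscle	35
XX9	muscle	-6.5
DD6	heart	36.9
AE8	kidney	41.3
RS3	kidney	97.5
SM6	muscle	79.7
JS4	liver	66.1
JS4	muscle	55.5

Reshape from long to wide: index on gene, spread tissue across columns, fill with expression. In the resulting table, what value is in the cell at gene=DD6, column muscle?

69.5

Wide layout: rows indexed by gene, columns are the 4 distinct tissue values (heart, kidney, muscle, liver).
Cell (gene=DD6, tissue=muscle) draws from the long row where gene=DD6 and tissue=muscle, which has expression=69.5.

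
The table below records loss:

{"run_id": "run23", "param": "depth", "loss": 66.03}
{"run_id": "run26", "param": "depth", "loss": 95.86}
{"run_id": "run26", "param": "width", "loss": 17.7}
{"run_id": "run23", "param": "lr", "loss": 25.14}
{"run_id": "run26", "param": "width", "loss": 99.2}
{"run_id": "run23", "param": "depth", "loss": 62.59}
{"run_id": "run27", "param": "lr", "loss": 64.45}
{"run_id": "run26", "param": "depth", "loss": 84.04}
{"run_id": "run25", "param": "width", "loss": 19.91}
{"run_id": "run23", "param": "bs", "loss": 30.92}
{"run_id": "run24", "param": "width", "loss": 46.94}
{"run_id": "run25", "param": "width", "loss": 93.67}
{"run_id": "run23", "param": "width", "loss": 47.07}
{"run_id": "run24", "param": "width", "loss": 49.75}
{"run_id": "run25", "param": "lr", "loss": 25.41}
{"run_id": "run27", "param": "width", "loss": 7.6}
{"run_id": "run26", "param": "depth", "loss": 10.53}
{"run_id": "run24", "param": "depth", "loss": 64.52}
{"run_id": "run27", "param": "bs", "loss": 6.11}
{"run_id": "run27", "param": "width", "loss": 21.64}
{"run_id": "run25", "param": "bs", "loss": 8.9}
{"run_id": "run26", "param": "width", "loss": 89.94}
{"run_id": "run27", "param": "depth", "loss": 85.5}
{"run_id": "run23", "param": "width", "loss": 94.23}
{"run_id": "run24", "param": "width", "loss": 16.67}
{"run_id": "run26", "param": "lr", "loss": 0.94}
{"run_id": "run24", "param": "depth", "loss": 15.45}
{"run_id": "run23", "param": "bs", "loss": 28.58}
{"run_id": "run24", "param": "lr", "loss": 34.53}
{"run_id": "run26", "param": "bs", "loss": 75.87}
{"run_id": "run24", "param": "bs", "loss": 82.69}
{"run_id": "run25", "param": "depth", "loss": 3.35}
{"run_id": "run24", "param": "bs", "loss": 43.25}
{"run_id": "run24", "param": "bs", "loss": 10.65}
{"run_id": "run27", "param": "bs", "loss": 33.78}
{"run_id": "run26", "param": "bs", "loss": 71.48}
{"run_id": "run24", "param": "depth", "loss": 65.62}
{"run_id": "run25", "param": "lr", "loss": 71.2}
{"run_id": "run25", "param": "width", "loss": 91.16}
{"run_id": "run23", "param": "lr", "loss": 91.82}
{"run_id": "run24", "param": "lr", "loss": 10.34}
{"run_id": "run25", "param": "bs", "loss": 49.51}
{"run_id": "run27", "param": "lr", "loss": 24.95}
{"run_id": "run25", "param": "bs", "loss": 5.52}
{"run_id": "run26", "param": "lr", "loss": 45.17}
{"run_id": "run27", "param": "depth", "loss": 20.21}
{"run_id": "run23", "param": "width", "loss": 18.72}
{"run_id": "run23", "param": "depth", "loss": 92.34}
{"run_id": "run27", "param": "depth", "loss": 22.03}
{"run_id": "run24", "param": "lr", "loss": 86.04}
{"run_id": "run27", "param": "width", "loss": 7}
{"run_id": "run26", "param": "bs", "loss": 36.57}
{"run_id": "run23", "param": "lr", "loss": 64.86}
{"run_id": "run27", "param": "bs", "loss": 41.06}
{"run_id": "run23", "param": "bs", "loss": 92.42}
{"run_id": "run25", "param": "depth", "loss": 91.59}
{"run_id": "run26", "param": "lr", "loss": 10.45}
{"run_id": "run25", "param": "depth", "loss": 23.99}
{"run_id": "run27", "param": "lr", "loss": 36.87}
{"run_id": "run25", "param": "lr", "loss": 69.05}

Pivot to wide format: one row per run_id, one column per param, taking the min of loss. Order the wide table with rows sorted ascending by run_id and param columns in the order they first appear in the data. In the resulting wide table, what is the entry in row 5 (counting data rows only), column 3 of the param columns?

With rows sorted ascending by run_id, row 5 is run_id=run27. param columns in first-appearance order: depth, width, lr, bs; column 3 is lr.
Long rows with run_id=run27, param=lr: min(64.45, 24.95, 36.87) = 24.95.

24.95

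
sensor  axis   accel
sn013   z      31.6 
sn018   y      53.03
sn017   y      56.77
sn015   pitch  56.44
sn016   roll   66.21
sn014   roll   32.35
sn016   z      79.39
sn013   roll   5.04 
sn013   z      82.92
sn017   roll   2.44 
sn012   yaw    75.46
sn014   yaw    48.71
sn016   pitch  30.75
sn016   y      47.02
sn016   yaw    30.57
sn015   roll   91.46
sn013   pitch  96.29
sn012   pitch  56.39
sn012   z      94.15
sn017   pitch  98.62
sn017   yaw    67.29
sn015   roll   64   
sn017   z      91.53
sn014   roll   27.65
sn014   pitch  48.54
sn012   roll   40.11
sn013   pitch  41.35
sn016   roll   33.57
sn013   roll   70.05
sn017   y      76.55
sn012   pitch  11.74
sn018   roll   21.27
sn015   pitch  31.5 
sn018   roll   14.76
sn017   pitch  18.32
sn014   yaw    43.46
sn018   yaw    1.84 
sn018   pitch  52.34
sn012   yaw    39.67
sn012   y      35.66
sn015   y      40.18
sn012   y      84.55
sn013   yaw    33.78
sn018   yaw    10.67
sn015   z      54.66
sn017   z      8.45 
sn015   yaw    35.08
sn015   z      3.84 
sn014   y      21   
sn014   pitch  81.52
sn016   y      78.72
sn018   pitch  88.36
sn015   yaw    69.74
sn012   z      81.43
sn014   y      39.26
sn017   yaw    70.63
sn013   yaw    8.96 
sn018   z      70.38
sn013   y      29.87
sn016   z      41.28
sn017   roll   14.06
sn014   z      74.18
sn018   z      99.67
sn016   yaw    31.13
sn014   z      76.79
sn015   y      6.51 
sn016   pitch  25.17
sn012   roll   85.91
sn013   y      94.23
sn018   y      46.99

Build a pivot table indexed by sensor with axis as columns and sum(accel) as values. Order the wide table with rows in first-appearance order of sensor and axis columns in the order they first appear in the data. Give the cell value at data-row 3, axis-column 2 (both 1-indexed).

With rows in first-appearance order of sensor, row 3 is sensor=sn017. axis columns in first-appearance order: z, y, pitch, roll, yaw; column 2 is y.
Long rows with sensor=sn017, axis=y: 56.77 + 76.55 = 133.32.

133.32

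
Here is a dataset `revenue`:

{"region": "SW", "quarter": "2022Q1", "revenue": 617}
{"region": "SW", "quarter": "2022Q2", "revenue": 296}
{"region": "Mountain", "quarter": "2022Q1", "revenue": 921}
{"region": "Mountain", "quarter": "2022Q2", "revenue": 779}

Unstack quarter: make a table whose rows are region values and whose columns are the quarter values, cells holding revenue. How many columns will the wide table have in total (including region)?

3

1 column for region plus 2 distinct quarter values → 3 columns.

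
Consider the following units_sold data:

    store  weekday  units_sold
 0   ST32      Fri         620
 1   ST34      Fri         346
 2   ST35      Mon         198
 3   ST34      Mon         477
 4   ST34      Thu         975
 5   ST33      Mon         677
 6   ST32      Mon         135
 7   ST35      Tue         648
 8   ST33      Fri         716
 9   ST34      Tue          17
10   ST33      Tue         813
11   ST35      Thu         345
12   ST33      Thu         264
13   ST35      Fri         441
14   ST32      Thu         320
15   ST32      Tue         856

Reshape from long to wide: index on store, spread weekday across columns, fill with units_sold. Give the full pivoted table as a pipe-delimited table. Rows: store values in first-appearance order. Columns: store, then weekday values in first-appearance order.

| store | Fri | Mon | Thu | Tue |
| ST32 | 620 | 135 | 320 | 856 |
| ST34 | 346 | 477 | 975 | 17 |
| ST35 | 441 | 198 | 345 | 648 |
| ST33 | 716 | 677 | 264 | 813 |

Columns: store plus the 4 distinct weekday values (Fri, Mon, Thu, Tue).
For example, row ST32 column Fri takes units_sold=620 from the long row (ST32, Fri).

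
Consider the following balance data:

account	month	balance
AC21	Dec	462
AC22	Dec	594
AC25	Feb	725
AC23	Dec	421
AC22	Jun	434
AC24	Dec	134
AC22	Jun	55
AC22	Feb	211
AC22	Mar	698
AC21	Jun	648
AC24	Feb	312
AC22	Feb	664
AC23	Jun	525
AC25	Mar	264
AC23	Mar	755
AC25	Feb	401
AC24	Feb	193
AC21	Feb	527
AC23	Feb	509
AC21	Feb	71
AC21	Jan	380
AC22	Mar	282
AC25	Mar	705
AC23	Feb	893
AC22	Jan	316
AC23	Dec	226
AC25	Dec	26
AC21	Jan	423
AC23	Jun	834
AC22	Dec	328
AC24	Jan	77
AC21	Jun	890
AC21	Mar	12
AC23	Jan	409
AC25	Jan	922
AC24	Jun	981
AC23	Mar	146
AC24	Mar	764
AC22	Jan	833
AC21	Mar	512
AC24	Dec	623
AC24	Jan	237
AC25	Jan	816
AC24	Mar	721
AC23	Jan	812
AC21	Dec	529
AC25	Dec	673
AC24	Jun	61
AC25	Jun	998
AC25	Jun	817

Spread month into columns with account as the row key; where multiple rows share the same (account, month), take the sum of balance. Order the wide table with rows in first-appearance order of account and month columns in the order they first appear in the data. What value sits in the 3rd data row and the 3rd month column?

With rows in first-appearance order of account, row 3 is account=AC25. month columns in first-appearance order: Dec, Feb, Jun, Mar, Jan; column 3 is Jun.
Long rows with account=AC25, month=Jun: 998 + 817 = 1815.

1815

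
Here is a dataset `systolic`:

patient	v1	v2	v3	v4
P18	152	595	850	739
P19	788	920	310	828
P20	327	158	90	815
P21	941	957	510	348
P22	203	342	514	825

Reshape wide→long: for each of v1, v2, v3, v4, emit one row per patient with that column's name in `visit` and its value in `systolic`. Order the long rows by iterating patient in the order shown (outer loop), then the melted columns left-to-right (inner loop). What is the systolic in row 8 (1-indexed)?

828

20 rows total (5 × 4). Row 8: index ⌊(8-1)/4⌋ = 1 into patient → P19; (8-1) mod 4 = 3 into the melted columns → v4.
So row 8 is (P19, v4, 828); systolic = 828.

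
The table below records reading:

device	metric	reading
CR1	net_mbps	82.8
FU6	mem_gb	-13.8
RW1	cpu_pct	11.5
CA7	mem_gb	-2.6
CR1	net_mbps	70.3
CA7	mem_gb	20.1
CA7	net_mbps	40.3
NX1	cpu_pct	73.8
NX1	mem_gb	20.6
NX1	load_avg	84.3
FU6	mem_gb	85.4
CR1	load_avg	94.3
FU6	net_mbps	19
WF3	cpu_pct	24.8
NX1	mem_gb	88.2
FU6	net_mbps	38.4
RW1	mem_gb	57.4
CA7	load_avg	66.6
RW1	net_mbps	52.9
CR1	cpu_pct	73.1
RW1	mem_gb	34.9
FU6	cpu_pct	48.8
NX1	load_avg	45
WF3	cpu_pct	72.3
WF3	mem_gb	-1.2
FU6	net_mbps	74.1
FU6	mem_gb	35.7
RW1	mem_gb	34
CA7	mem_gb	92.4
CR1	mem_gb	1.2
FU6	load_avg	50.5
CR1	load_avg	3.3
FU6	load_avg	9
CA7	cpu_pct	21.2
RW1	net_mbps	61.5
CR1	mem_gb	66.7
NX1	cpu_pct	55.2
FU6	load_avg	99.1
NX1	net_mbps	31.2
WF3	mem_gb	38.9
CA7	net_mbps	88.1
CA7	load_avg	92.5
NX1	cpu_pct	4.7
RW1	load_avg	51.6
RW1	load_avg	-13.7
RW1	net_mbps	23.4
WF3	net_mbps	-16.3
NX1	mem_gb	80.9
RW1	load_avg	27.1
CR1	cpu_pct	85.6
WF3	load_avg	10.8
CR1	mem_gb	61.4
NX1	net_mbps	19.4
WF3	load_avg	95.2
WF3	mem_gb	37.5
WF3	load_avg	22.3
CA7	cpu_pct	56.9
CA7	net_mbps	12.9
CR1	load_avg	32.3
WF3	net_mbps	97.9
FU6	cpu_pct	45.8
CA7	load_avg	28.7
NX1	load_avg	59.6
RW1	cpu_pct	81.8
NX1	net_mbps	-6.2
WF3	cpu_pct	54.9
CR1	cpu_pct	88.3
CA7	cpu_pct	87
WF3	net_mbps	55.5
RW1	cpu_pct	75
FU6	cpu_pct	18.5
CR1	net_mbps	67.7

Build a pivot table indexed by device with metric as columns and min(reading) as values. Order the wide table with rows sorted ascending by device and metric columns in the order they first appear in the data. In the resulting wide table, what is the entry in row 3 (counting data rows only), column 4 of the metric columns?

With rows sorted ascending by device, row 3 is device=FU6. metric columns in first-appearance order: net_mbps, mem_gb, cpu_pct, load_avg; column 4 is load_avg.
Long rows with device=FU6, metric=load_avg: min(50.5, 9, 99.1) = 9.

9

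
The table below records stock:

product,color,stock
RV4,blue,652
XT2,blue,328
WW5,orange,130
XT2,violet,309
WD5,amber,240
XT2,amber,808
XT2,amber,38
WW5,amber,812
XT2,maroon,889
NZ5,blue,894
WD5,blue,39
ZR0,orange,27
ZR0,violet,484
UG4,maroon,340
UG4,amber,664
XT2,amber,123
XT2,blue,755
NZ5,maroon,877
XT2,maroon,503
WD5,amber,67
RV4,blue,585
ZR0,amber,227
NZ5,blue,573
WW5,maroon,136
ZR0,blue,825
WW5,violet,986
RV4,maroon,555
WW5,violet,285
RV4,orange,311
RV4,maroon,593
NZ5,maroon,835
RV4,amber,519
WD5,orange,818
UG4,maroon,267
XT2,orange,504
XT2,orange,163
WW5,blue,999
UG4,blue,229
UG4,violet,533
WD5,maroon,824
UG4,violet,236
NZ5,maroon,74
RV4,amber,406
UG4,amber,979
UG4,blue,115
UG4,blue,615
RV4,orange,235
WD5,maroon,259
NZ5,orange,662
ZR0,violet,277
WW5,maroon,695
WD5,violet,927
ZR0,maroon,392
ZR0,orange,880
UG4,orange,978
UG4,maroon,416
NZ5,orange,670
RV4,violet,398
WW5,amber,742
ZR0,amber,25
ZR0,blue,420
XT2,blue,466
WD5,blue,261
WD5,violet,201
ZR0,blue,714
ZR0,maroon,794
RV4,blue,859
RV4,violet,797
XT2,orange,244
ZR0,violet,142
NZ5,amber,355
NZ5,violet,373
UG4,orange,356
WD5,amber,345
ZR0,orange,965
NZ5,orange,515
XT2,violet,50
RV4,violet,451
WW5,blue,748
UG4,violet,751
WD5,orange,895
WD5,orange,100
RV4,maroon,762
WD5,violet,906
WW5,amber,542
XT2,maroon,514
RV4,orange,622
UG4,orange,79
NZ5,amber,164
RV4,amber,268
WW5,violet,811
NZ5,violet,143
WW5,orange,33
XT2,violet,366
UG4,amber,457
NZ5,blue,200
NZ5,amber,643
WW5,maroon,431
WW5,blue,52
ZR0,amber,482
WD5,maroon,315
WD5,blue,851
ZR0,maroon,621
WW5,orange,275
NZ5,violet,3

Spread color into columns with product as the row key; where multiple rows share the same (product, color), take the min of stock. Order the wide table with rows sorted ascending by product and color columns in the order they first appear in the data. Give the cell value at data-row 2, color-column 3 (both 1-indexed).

398

With rows sorted ascending by product, row 2 is product=RV4. color columns in first-appearance order: blue, orange, violet, amber, maroon; column 3 is violet.
Long rows with product=RV4, color=violet: min(398, 797, 451) = 398.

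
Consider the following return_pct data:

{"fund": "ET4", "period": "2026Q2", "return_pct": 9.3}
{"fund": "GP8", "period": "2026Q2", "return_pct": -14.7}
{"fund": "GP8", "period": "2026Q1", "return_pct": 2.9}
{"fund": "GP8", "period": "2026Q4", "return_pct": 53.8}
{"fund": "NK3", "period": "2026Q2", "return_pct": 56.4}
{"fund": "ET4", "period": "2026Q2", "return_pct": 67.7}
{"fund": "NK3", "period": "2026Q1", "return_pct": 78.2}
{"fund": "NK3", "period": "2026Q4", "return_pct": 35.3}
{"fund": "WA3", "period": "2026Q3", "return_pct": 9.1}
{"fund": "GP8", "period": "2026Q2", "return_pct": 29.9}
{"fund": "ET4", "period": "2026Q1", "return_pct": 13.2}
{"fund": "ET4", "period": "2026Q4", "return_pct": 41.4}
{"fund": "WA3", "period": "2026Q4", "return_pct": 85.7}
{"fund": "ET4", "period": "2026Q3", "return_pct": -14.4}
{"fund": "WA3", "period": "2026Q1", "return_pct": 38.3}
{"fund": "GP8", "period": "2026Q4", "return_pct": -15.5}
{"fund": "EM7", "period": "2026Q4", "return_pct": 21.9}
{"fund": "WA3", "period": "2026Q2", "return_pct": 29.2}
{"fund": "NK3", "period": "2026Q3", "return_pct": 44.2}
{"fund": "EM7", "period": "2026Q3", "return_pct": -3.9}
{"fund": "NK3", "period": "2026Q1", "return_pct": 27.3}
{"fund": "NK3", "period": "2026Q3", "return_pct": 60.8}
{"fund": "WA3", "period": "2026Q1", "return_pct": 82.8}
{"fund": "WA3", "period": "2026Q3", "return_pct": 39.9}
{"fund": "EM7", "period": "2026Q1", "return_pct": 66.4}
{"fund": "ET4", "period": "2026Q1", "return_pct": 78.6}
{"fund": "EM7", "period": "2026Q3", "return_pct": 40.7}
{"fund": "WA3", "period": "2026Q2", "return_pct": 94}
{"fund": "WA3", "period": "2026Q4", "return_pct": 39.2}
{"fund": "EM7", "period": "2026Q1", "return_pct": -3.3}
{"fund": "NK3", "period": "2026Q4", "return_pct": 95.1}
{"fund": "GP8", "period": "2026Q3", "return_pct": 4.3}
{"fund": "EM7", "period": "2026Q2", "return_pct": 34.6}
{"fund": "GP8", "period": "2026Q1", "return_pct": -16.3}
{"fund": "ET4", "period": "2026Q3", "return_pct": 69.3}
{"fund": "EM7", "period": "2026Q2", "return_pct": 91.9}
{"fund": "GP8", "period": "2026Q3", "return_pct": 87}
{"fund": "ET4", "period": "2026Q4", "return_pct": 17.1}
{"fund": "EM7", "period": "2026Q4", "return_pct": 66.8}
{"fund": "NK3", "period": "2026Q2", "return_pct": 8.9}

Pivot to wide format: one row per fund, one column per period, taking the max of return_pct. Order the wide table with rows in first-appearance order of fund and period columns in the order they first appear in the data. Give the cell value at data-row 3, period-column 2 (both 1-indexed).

78.2

With rows in first-appearance order of fund, row 3 is fund=NK3. period columns in first-appearance order: 2026Q2, 2026Q1, 2026Q4, 2026Q3; column 2 is 2026Q1.
Long rows with fund=NK3, period=2026Q1: max(78.2, 27.3) = 78.2.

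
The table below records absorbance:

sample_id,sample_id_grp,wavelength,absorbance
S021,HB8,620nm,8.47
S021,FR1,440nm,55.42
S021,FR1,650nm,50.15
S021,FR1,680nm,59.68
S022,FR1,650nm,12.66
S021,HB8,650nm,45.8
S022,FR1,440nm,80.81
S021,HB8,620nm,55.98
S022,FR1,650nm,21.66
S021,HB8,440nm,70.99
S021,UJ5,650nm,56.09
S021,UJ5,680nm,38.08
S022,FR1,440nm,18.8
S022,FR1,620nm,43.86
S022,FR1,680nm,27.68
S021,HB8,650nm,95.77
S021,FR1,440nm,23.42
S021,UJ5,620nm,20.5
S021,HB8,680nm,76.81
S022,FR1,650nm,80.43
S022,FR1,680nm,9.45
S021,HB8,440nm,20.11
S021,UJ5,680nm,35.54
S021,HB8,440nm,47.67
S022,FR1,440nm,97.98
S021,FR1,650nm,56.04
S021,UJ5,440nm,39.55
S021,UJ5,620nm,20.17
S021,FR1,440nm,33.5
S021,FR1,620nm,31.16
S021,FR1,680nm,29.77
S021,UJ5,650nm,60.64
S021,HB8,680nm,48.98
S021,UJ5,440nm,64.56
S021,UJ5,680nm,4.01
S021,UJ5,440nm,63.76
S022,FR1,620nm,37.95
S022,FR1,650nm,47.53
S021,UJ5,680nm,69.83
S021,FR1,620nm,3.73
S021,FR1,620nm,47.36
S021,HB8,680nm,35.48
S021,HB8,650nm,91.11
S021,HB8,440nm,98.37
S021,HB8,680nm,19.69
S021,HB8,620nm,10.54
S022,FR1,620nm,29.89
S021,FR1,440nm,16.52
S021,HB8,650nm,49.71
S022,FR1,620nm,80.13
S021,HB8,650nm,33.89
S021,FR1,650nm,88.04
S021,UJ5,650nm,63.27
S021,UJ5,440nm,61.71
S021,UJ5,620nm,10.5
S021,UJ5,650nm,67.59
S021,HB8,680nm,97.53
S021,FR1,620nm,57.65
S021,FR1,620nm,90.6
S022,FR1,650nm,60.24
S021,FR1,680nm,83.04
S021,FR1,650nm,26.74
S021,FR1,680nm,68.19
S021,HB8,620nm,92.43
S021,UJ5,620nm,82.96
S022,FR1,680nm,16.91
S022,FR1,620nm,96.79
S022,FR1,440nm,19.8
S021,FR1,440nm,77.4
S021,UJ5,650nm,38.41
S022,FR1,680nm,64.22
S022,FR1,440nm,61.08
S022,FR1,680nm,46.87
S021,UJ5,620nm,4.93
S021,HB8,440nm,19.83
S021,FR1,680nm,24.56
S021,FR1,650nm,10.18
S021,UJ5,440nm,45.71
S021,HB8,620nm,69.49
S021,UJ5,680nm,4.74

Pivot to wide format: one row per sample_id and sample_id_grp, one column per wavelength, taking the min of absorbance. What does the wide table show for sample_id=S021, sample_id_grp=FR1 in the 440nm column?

Rows with sample_id=S021, sample_id_grp=FR1 and wavelength=440nm: absorbance values are 55.42, 23.42, 33.5, 16.52, 77.4.
min(55.42, 23.42, 33.5, 16.52, 77.4) = 16.52.

16.52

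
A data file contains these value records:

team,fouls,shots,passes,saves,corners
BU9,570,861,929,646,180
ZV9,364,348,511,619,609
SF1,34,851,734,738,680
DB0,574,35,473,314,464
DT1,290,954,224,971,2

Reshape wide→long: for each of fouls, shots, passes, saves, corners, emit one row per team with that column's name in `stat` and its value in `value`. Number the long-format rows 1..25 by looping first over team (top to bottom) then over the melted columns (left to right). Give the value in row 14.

738

25 rows total (5 × 5). Row 14: index ⌊(14-1)/5⌋ = 2 into team → SF1; (14-1) mod 5 = 3 into the melted columns → saves.
So row 14 is (SF1, saves, 738); value = 738.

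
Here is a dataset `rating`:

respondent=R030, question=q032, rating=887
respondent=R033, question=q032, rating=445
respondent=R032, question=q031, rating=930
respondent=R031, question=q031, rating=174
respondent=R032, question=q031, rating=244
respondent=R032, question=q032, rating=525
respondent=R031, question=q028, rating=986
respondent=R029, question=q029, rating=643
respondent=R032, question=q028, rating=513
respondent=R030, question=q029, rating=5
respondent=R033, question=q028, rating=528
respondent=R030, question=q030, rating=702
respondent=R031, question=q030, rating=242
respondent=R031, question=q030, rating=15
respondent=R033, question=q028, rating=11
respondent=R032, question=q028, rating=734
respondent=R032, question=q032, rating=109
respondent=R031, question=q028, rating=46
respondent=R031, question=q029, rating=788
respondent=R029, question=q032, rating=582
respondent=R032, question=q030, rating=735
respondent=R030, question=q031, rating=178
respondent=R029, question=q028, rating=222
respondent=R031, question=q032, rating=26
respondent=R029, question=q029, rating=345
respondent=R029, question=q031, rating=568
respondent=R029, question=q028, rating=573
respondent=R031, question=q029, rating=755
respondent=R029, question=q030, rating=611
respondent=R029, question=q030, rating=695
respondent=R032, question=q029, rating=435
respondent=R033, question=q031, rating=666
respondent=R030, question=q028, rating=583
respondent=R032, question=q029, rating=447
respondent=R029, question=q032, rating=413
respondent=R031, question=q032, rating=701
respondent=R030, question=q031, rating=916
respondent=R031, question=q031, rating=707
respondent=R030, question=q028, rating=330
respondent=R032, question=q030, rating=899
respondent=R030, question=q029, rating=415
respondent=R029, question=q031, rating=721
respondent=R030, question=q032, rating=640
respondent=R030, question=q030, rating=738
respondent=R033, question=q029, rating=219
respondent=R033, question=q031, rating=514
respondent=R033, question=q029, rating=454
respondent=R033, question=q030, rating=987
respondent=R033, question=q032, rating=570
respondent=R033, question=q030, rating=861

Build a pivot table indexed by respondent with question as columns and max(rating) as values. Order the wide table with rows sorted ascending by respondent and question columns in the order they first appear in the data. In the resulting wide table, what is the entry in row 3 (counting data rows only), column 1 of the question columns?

With rows sorted ascending by respondent, row 3 is respondent=R031. question columns in first-appearance order: q032, q031, q028, q029, q030; column 1 is q032.
Long rows with respondent=R031, question=q032: max(26, 701) = 701.

701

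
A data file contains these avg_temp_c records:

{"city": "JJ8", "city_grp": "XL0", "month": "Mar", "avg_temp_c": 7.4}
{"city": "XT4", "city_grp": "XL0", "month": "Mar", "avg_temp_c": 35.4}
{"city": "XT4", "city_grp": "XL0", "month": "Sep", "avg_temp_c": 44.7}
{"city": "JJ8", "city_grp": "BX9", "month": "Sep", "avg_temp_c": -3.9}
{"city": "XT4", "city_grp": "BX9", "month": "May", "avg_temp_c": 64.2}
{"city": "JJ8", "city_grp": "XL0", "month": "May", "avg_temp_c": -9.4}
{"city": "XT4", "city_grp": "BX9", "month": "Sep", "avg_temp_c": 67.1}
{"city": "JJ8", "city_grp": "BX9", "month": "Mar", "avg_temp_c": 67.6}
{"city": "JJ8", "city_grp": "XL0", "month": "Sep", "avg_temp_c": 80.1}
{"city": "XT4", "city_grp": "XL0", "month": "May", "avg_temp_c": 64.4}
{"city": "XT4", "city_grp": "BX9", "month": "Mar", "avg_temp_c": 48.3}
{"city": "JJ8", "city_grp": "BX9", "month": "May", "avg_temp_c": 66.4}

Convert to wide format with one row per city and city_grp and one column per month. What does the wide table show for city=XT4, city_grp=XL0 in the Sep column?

Wide layout: rows indexed by city and city_grp, columns are the 3 distinct month values (Mar, Sep, May).
Cell (city=XT4, city_grp=XL0, month=Sep) draws from the long row where city=XT4, city_grp=XL0 and month=Sep, which has avg_temp_c=44.7.

44.7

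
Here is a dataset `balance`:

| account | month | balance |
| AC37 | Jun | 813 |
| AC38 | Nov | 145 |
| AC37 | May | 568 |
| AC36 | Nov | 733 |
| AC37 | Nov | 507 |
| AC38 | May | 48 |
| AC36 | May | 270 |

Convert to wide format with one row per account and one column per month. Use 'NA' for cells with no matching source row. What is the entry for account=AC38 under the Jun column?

NA

No long-format row has account=AC38 and month=Jun, so the cell is NA.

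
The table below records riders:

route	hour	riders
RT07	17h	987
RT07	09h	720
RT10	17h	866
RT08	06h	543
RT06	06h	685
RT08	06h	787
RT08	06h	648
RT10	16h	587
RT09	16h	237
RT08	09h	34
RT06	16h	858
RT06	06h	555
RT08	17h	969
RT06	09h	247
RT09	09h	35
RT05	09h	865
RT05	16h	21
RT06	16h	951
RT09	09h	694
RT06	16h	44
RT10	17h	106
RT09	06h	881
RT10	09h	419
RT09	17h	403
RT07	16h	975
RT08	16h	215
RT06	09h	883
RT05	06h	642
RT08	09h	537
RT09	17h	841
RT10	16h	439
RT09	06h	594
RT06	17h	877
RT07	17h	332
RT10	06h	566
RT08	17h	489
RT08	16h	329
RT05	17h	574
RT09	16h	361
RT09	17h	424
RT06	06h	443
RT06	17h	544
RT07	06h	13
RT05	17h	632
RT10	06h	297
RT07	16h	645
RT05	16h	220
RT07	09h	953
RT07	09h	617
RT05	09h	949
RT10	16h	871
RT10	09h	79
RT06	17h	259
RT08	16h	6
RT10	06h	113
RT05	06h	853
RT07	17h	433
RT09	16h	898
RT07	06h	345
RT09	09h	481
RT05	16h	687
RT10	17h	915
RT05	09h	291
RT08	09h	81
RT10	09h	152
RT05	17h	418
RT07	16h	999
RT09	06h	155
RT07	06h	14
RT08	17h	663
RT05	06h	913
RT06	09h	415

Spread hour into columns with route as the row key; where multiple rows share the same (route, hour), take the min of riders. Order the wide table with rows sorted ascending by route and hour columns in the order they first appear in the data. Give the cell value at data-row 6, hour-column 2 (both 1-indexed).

With rows sorted ascending by route, row 6 is route=RT10. hour columns in first-appearance order: 17h, 09h, 06h, 16h; column 2 is 09h.
Long rows with route=RT10, hour=09h: min(419, 79, 152) = 79.

79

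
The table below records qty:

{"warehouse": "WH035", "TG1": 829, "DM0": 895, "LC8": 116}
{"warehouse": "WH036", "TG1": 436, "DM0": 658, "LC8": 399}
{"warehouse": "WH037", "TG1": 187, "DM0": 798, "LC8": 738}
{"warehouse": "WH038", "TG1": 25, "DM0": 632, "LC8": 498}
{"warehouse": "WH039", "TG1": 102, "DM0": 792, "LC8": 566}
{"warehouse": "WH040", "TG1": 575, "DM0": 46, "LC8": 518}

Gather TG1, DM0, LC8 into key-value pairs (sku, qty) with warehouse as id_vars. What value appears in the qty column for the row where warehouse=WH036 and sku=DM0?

Unpivoting turns each (warehouse, wide-column) pair into one long row.
The wide cell at row WH036, column DM0 holds 658, so the long row (WH036, DM0) has qty=658.

658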